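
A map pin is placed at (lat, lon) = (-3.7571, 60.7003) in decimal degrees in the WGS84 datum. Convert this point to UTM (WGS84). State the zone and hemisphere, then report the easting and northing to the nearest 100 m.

Zone 41S: E 244600 m, N 9584400 m

Longitude 60.7003° lies in the 6° band [60°, 66°), giving zone 41; latitude is south of the equator, so 41S.
Zone 41 central meridian λ₀ = 6×41 − 183 = 63°; Δλ = -2.2997°.
Transverse Mercator on WGS84 with k₀ = 0.9996 gives E = 244578.814 m, N = 9584385.567 m.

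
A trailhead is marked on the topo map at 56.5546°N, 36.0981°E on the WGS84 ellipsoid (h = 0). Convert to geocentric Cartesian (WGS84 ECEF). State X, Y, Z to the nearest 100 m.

WGS84: a = 6378137 m, e² = 0.006694380; N(φ) = a/√(1−e²sin²φ) = 6393053.127 m.
X = (N+h)·cosφ·cosλ = 2847005.540 m; Y = (N+h)·cosφ·sinλ = 2075927.538 m; Z = (N(1−e²)+h)·sinφ = 5298725.740 m.

X 2847000 m, Y 2075900 m, Z 5298700 m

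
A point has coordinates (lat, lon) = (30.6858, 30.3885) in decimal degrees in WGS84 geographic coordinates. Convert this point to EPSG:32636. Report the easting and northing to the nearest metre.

E 249835 m, N 3397692 m

Zone 36 central meridian λ₀ = 6×36 − 183 = 33°; Δλ = -2.6115°.
Transverse Mercator on WGS84 with k₀ = 0.9996 gives E = 249834.898 m, N = 3397692.269 m.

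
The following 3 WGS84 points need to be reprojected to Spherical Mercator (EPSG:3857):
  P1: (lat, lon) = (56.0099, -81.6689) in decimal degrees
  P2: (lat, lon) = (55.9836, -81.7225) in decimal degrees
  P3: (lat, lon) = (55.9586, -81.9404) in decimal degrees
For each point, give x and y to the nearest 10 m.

Web Mercator: x = R·λ, y = R·ln tan(π/4+φ/2), R = 6378137 m.
P1 (56.0099°, -81.6689°) → (-9091340.362, 7560386.719) m.
P2 (55.9836°, -81.7225°) → (-9097307.086, 7555151.572) m.
P3 (55.9586°, -81.9404°) → (-9121563.603, 7550178.498) m.

P1: x -9091340 m, y 7560390 m; P2: x -9097310 m, y 7555150 m; P3: x -9121560 m, y 7550180 m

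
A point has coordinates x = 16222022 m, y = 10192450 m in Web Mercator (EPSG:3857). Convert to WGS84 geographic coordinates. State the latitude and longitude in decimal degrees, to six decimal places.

lat 67.127398°, lon 145.724903°

R = 6378137 m. λ = x/R = 145.72490302°.
φ = 2·arctan(exp(y/R)) − 90° = 2·arctan(4.94328) − 90° = 67.12739834°.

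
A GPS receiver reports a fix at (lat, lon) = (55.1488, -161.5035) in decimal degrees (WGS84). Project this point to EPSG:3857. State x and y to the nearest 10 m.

x -17978490 m, y 7390800 m

Web Mercator is spherical with R = a = 6378137 m.
x = R·λ = 6378137 × -2.818767828 = -17978487.381 m.
y = R·ln tan(π/4 + φ/2) = 6378137 × 1.158770795 = 7390798.880 m.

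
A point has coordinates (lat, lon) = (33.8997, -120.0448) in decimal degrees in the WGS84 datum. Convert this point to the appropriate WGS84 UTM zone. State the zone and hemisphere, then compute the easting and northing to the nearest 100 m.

Longitude -120.0448° lies in the 6° band [-126°, -120°), giving zone 10; latitude is north of the equator, so 10N.
Zone 10 central meridian λ₀ = 6×10 − 183 = -123°; Δλ = +2.9552°.
Transverse Mercator on WGS84 with k₀ = 0.9996 gives E = 773272.788 m, N = 3754967.734 m.

Zone 10N: E 773300 m, N 3755000 m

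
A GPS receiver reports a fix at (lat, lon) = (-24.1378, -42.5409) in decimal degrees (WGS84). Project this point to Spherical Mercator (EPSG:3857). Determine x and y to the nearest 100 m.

Web Mercator is spherical with R = a = 6378137 m.
x = R·λ = 6378137 × -0.742478772 = -4735631.326 m.
y = R·ln tan(π/4 + φ/2) = 6378137 × -0.434328810 = -2770208.652 m.

x -4735600 m, y -2770200 m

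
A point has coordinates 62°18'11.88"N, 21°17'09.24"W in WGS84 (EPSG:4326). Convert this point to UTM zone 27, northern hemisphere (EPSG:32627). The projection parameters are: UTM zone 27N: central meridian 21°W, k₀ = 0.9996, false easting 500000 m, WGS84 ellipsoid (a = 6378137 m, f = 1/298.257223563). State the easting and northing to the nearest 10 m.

Zone 27 central meridian λ₀ = 6×27 − 183 = -21°; Δλ = -0.2859°.
Transverse Mercator on WGS84 with k₀ = 0.9996 gives E = 485174.444 m, N = 6908001.567 m.

E 485170 m, N 6908000 m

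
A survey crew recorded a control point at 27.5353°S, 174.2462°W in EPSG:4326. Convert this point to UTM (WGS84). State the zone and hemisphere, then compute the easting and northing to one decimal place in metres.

Longitude -174.2462° lies in the 6° band [-180°, -174°), giving zone 1; latitude is south of the equator, so 1S.
Zone 1 central meridian λ₀ = 6×1 − 183 = -177°; Δλ = +2.7538°.
Transverse Mercator on WGS84 with k₀ = 0.9996 gives E = 771973.572 m, N = 6951250.059 m.

Zone 1S: E 771973.6 m, N 6951250.1 m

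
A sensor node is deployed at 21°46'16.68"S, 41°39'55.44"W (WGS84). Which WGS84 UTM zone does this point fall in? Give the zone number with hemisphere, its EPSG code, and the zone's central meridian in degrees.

Zone 24S (EPSG:32724), central meridian -39°

UTM zone = ⌊(λ + 180)/6⌋ + 1; -41.6654° ∈ [-42°, -36°) → zone 24.
Hemisphere: S (φ < 0).
Central meridian λ₀ = 6×24 − 183 = -39°.
EPSG code: 32724.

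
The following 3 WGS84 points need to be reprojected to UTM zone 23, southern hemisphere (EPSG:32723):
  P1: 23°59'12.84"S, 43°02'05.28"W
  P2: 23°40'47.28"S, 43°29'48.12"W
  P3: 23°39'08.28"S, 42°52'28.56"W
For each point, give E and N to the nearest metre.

P1: E 699929 m, N 7345830 m; P2: E 653290 m, N 7380416 m; P3: E 716788 m, N 7382654 m

UTM zone 23S: λ₀ = -45°, k₀ = 0.9996.
P1 (-23.9869°, -43.0348°) → (699929.258, 7345829.578) m.
P2 (-23.6798°, -43.4967°) → (653290.191, 7380415.535) m.
P3 (-23.6523°, -42.8746°) → (716787.507, 7382654.196) m.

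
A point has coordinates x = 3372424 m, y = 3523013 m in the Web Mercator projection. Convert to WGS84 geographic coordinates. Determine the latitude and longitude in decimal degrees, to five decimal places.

R = 6378137 m. λ = x/R = 30.29500024°.
φ = 2·arctan(exp(y/R)) − 90° = 2·arctan(1.73734) − 90° = 30.15130069°.

lat 30.15130°, lon 30.29500°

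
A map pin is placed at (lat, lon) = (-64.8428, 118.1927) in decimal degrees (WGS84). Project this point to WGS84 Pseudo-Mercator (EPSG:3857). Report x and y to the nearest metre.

Web Mercator is spherical with R = a = 6378137 m.
x = R·λ = 6378137 × 2.062851767 = 13157151.179 m.
y = R·ln tan(π/4 + φ/2) = 6378137 × -1.499981207 = -9567085.634 m.

x 13157151 m, y -9567086 m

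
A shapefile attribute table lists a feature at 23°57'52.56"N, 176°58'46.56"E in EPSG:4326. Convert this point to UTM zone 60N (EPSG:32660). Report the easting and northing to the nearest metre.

E 497925 m, N 2650307 m

Zone 60 central meridian λ₀ = 6×60 − 183 = 177°; Δλ = -0.0204°.
Transverse Mercator on WGS84 with k₀ = 0.9996 gives E = 497924.527 m, N = 2650307.425 m.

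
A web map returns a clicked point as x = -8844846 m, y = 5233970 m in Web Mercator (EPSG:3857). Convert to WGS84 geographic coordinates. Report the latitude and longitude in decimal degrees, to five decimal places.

lat 42.48540°, lon -79.45460°

R = 6378137 m. λ = x/R = -79.45460347°.
φ = 2·arctan(exp(y/R)) − 90° = 2·arctan(2.27189) − 90° = 42.48540247°.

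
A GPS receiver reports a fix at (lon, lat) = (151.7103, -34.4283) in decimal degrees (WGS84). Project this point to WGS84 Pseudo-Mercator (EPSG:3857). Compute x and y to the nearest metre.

Web Mercator is spherical with R = a = 6378137 m.
x = R·λ = 6378137 × 2.647844244 = 16888313.344 m.
y = R·ln tan(π/4 + φ/2) = 6378137 × -0.640697788 = -4086458.267 m.

x 16888313 m, y -4086458 m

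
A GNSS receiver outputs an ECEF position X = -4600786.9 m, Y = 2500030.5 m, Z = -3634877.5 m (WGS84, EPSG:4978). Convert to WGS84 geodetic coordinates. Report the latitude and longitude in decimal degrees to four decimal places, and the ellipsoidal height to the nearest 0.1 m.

lat -34.9483°, lon 151.4807°, h 2985.9 m

λ = atan2(Y, X) = 151.48069980°; p = √(X²+Y²) = 5236162.0 m.
Bowring's method on WGS84 (a = 6378137 m, b = 6356752.314 m) gives φ = -34.94829962°, h = 2985.911 m.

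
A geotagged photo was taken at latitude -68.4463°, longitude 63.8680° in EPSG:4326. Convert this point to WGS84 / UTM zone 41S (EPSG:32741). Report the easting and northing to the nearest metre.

Zone 41 central meridian λ₀ = 6×41 − 183 = 63°; Δλ = +0.8680°.
Transverse Mercator on WGS84 with k₀ = 0.9996 gives E = 535585.538 m, N = 2407125.164 m.

E 535586 m, N 2407125 m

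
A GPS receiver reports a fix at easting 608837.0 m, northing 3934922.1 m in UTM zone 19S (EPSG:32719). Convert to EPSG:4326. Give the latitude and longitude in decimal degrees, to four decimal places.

lat -54.7212°, lon -67.3102°

Zone 19S: λ₀ = -69°, k₀ = 0.9996, false easting 500000 m, false northing 10000000 m.
Meridian distance M = (N − FN)/k₀ = -6067504.9 m.
Inverse transverse Mercator on WGS84 gives φ = -54.72119994°, λ = -67.31020008°.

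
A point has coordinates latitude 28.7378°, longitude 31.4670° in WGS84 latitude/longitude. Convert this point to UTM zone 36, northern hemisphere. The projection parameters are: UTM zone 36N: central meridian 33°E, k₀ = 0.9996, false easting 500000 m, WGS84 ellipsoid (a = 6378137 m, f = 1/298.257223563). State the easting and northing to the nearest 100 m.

E 350300 m, N 3179900 m

Zone 36 central meridian λ₀ = 6×36 − 183 = 33°; Δλ = -1.5330°.
Transverse Mercator on WGS84 with k₀ = 0.9996 gives E = 350300.978 m, N = 3179899.702 m.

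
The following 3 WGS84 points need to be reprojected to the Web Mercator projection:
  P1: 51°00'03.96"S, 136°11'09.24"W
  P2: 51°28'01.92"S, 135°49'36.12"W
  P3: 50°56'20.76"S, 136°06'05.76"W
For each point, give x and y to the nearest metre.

P1: x -15160145 m, y -6621488 m; P2: x -15120159 m, y -6704356 m; P3: x -15150761 m, y -6610528 m

Web Mercator: x = R·λ, y = R·ln tan(π/4+φ/2), R = 6378137 m.
P1 (-51.0011°, -136.1859°) → (-15160145.041, -6621488.302) m.
P2 (-51.4672°, -135.8267°) → (-15120159.080, -6704355.822) m.
P3 (-50.9391°, -136.1016°) → (-15150760.808, -6610528.280) m.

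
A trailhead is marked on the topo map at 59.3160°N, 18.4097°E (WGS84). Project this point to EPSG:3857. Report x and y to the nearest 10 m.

Web Mercator is spherical with R = a = 6378137 m.
x = R·λ = 6378137 × 0.321309879 = 2049358.430 m.
y = R·ln tan(π/4 + φ/2) = 6378137 × 1.293324736 = 8249002.351 m.

x 2049360 m, y 8249000 m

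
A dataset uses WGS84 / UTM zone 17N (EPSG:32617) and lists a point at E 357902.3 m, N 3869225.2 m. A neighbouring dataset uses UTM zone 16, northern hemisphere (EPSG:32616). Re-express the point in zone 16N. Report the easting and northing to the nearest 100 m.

E 905900 m, N 3877100 m

UTM 17N → geographic: φ = 34.95560041°, λ = -82.55630031°.
UTM 16N (λ₀ = -87°) forward: E = 905854.599 m, N = 3877147.264 m.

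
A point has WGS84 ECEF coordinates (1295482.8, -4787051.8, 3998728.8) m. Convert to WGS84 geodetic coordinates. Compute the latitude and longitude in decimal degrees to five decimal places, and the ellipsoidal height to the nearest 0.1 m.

lat 39.06800°, lon -74.85720°, h 869.3 m

λ = atan2(Y, X) = -74.85719945°; p = √(X²+Y²) = 4959248.0 m.
Bowring's method on WGS84 (a = 6378137 m, b = 6356752.314 m) gives φ = 39.06799980°, h = 869.293 m.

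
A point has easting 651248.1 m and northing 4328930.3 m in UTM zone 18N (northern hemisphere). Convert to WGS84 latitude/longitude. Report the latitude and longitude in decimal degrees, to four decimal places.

Zone 18N: λ₀ = -75°, k₀ = 0.9996, false easting 500000 m.
Meridian distance M = (N − FN)/k₀ = 4330662.6 m.
Inverse transverse Mercator on WGS84 gives φ = 39.09639975°, λ = -73.25100019°.

lat 39.0964°, lon -73.2510°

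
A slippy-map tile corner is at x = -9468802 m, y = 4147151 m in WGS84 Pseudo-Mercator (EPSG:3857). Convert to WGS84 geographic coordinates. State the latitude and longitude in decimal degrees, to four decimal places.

lat 34.8768°, lon -85.0597°

R = 6378137 m. λ = x/R = -85.05969559°.
φ = 2·arctan(exp(y/R)) − 90° = 2·arctan(1.91595) − 90° = 34.87679753°.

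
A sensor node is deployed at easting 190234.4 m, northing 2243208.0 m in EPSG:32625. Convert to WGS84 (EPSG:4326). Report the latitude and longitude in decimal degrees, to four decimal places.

lat 20.2616°, lon -35.9652°

Zone 25N: λ₀ = -33°, k₀ = 0.9996, false easting 500000 m.
Meridian distance M = (N − FN)/k₀ = 2244105.6 m.
Inverse transverse Mercator on WGS84 gives φ = 20.26160021°, λ = -35.96519972°.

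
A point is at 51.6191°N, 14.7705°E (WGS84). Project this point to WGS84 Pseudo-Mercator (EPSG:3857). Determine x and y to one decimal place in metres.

Web Mercator is spherical with R = a = 6378137 m.
x = R·λ = 6378137 × 0.257793857 = 1644244.539 m.
y = R·ln tan(π/4 + φ/2) = 6378137 × 1.055409238 = 6731544.710 m.

x 1644244.5 m, y 6731544.7 m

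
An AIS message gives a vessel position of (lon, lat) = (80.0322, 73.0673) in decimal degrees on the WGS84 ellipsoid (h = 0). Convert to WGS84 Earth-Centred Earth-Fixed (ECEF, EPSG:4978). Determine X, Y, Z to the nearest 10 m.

WGS84: a = 6378137 m, e² = 0.006694380; N(φ) = a/√(1−e²sin²φ) = 6397765.146 m.
X = (N+h)·cosφ·cosλ = 322533.869 m; Y = (N+h)·cosφ·sinλ = 1835210.985 m; Z = (N(1−e²)+h)·sinφ = 6079433.822 m.

X 322530 m, Y 1835210 m, Z 6079430 m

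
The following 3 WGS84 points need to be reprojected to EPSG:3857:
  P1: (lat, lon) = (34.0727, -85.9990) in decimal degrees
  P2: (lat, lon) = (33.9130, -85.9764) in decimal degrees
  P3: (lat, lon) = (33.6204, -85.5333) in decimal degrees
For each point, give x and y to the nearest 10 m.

Web Mercator: x = R·λ, y = R·ln tan(π/4+φ/2), R = 6378137 m.
P1 (34.0727°, -85.9990°) → (-9573364.889, 4038568.042) m.
P2 (33.9130°, -85.9764°) → (-9570849.068, 4017126.025) m.
P3 (33.6204°, -85.5333°) → (-9521523.402, 3977944.201) m.

P1: x -9573360 m, y 4038570 m; P2: x -9570850 m, y 4017130 m; P3: x -9521520 m, y 3977940 m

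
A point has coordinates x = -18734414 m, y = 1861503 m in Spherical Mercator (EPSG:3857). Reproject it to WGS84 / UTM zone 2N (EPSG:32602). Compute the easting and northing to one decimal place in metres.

E 788883.1 m, N 1825041.7 m

Web Mercator inverse (R = 6378137 m) → φ = 16.48969941°, λ = -168.29410435°.
UTM 2N forward: E = 788883.085 m, N = 1825041.713 m.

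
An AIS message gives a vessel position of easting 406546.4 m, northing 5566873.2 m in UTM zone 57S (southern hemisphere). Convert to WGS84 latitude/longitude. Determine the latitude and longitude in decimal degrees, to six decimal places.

lat -40.043200°, lon 157.904500°

Zone 57S: λ₀ = 159°, k₀ = 0.9996, false easting 500000 m, false northing 10000000 m.
Meridian distance M = (N − FN)/k₀ = -4434900.8 m.
Inverse transverse Mercator on WGS84 gives φ = -40.04319957°, λ = 157.90449987°.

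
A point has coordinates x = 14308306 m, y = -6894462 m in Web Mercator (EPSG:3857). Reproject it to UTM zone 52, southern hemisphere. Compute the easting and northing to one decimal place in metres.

Web Mercator inverse (R = 6378137 m) → φ = -52.51870013°, λ = 128.53369970°.
UTM 52S forward: E = 468359.626 m, N = 4181165.758 m.

E 468359.6 m, N 4181165.8 m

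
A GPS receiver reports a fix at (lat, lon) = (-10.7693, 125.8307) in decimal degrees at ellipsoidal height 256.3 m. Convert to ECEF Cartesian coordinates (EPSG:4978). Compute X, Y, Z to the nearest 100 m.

WGS84: a = 6378137 m, e² = 0.006694380; N(φ) = a/√(1−e²sin²φ) = 6378882.521 m.
X = (N+h)·cosφ·cosλ = -3668527.651 m; Y = (N+h)·cosφ·sinλ = 5080798.713 m; Z = (N(1−e²)+h)·sinφ = -1183994.540 m.

X -3668500 m, Y 5080800 m, Z -1184000 m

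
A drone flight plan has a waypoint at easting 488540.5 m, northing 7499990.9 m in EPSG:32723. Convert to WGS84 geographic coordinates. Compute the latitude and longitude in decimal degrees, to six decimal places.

lat -22.606900°, lon -45.111500°

Zone 23S: λ₀ = -45°, k₀ = 0.9996, false easting 500000 m, false northing 10000000 m.
Meridian distance M = (N − FN)/k₀ = -2501009.5 m.
Inverse transverse Mercator on WGS84 gives φ = -22.60690029°, λ = -45.11149985°.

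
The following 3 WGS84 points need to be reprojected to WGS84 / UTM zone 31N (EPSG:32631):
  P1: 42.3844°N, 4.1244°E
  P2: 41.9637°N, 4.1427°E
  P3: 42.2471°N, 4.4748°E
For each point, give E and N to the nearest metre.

P1: E 592558 m, N 4693069 m; P2: E 594690 m, N 4646377 m; P3: E 621667 m, N 4678265 m

UTM zone 31N: λ₀ = 3°, k₀ = 0.9996.
P1 (42.3844°, 4.1244°) → (592558.145, 4693069.413) m.
P2 (41.9637°, 4.1427°) → (594690.139, 4646377.313) m.
P3 (42.2471°, 4.4748°) → (621667.072, 4678264.945) m.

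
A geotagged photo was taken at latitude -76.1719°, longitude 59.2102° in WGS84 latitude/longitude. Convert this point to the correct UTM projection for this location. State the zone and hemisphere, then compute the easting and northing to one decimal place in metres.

Longitude 59.2102° lies in the 6° band [54°, 60°), giving zone 40; latitude is south of the equator, so 40S.
Zone 40 central meridian λ₀ = 6×40 − 183 = 57°; Δλ = +2.2102°.
Transverse Mercator on WGS84 with k₀ = 0.9996 gives E = 558955.474 m, N = 1544529.022 m.

Zone 40S: E 558955.5 m, N 1544529.0 m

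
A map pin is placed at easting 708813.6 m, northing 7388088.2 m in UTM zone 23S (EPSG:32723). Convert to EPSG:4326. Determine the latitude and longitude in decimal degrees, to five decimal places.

Zone 23S: λ₀ = -45°, k₀ = 0.9996, false easting 500000 m, false northing 10000000 m.
Meridian distance M = (N − FN)/k₀ = -2612957.0 m.
Inverse transverse Mercator on WGS84 gives φ = -23.60429960°, λ = -42.95349988°.

lat -23.60430°, lon -42.95350°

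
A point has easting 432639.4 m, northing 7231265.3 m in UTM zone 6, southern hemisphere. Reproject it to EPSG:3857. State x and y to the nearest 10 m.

x -16438290 m, y -2879760 m

Unproject from UTM 6S (λ₀ = -147°) → φ = -25.03270033°, λ = -147.66770044°.
Web Mercator (R = 6378137 m): x = -16438293.220 m, y = -2879761.657 m.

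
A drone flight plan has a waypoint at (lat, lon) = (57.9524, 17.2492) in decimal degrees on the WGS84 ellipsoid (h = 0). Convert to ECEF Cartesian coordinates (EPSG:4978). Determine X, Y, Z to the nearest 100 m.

X 3240000 m, Y 1006000 m, Z 5382900 m

WGS84: a = 6378137 m, e² = 0.006694380; N(φ) = a/√(1−e²sin²φ) = 6393530.376 m.
X = (N+h)·cosφ·cosλ = 3239974.821 m; Y = (N+h)·cosφ·sinλ = 1005989.323 m; Z = (N(1−e²)+h)·sinφ = 5382926.460 m.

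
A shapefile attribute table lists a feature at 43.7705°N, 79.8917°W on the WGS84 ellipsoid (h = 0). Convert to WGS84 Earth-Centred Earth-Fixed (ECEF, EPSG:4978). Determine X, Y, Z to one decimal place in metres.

WGS84: a = 6378137 m, e² = 0.006694380; N(φ) = a/√(1−e²sin²φ) = 6388378.050 m.
X = (N+h)·cosφ·cosλ = 809651.478 m; Y = (N+h)·cosφ·sinλ = -4541546.738 m; Z = (N(1−e²)+h)·sinφ = 4389713.204 m.

X 809651.5 m, Y -4541546.7 m, Z 4389713.2 m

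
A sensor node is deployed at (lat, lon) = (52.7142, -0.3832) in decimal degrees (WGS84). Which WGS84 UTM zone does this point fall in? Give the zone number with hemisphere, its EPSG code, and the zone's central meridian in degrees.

Zone 30N (EPSG:32630), central meridian -3°

UTM zone = ⌊(λ + 180)/6⌋ + 1; -0.3832° ∈ [-6°, 0°) → zone 30.
Hemisphere: N (φ ≥ 0).
Central meridian λ₀ = 6×30 − 183 = -3°.
EPSG code: 32630.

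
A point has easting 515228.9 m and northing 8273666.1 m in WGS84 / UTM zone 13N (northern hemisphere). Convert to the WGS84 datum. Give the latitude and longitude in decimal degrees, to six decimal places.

lat 74.551800°, lon -104.487799°

Zone 13N: λ₀ = -105°, k₀ = 0.9996, false easting 500000 m.
Meridian distance M = (N − FN)/k₀ = 8276976.9 m.
Inverse transverse Mercator on WGS84 gives φ = 74.55180025°, λ = -104.48779859°.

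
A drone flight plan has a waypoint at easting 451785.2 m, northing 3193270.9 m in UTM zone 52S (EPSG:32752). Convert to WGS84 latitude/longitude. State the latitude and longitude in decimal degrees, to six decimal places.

lat -61.391500°, lon 128.097400°

Zone 52S: λ₀ = 129°, k₀ = 0.9996, false easting 500000 m, false northing 10000000 m.
Meridian distance M = (N − FN)/k₀ = -6809452.9 m.
Inverse transverse Mercator on WGS84 gives φ = -61.39150014°, λ = 128.09740035°.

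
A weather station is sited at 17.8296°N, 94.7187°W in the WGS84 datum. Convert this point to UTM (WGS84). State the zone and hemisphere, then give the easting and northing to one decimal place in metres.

Longitude -94.7187° lies in the 6° band [-96°, -90°), giving zone 15; latitude is north of the equator, so 15N.
Zone 15 central meridian λ₀ = 6×15 − 183 = -93°; Δλ = -1.7187°.
Transverse Mercator on WGS84 with k₀ = 0.9996 gives E = 317857.616 m, N = 1972169.952 m.

Zone 15N: E 317857.6 m, N 1972170.0 m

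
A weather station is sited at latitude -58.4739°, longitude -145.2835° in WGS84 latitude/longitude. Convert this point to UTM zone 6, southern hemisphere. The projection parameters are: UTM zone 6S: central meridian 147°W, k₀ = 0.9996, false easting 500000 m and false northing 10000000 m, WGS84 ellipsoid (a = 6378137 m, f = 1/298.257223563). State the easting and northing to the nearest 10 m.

Zone 6 central meridian λ₀ = 6×6 − 183 = -147°; Δλ = +1.7165°.
Transverse Mercator on WGS84 with k₀ = 0.9996 gives E = 600110.221 m, N = 3517248.719 m.

E 600110 m, N 3517250 m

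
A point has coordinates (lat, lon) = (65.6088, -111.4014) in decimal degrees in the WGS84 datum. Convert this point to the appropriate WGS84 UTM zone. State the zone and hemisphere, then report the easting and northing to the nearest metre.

Zone 12N: E 481503 m, N 7276366 m

Longitude -111.4014° lies in the 6° band [-114°, -108°), giving zone 12; latitude is north of the equator, so 12N.
Zone 12 central meridian λ₀ = 6×12 − 183 = -111°; Δλ = -0.4014°.
Transverse Mercator on WGS84 with k₀ = 0.9996 gives E = 481503.295 m, N = 7276365.913 m.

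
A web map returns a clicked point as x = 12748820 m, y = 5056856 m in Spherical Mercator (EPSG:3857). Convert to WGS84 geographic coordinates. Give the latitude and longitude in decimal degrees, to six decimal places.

R = 6378137 m. λ = x/R = 114.52459860°.
φ = 2·arctan(exp(y/R)) − 90° = 2·arctan(2.20967) − 90° = 41.30110132°.

lat 41.301101°, lon 114.524599°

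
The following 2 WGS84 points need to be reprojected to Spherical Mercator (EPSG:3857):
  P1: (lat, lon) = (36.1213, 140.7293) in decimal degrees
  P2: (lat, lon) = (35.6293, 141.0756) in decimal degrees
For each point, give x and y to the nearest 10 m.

P1: x 15665910 m, y 4317320 m; P2: x 15704460 m, y 4249730 m

Web Mercator: x = R·λ, y = R·ln tan(π/4+φ/2), R = 6378137 m.
P1 (36.1213°, 140.7293°) → (15665914.016, 4317324.927) m.
P2 (35.6293°, 141.0756°) → (15704463.955, 4249732.781) m.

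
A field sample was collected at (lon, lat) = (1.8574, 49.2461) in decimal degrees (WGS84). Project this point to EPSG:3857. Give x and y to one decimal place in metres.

Web Mercator is spherical with R = a = 6378137 m.
x = R·λ = 6378137 × 0.032417746 = 206764.822 m.
y = R·ln tan(π/4 + φ/2) = 6378137 × 0.990371178 = 6316723.051 m.

x 206764.8 m, y 6316723.1 m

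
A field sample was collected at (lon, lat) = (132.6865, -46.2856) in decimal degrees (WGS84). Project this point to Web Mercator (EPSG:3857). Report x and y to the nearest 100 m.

Web Mercator is spherical with R = a = 6378137 m.
x = R·λ = 6378137 × 2.315816298 = 14770593.615 m.
y = R·ln tan(π/4 + φ/2) = 6378137 × -0.913469802 = -5826235.540 m.

x 14770600 m, y -5826200 m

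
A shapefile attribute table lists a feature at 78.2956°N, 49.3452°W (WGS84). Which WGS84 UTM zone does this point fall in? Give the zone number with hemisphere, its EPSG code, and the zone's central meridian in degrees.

UTM zone = ⌊(λ + 180)/6⌋ + 1; -49.3452° ∈ [-54°, -48°) → zone 22.
Hemisphere: N (φ ≥ 0).
Central meridian λ₀ = 6×22 − 183 = -51°.
EPSG code: 32622.

Zone 22N (EPSG:32622), central meridian -51°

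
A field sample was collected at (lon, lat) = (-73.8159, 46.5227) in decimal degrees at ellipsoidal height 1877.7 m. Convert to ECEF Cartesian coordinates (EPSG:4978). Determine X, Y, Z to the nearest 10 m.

WGS84: a = 6378137 m, e² = 0.006694380; N(φ) = a/√(1−e²sin²φ) = 6389408.328 m.
X = (N+h)·cosφ·cosλ = 1225728.771 m; Y = (N+h)·cosφ·sinλ = -4223360.350 m; Z = (N(1−e²)+h)·sinφ = 4606779.551 m.

X 1225730 m, Y -4223360 m, Z 4606780 m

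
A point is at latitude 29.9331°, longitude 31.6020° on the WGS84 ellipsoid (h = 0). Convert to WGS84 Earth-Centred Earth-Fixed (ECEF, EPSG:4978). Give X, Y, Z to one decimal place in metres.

WGS84: a = 6378137 m, e² = 0.006694380; N(φ) = a/√(1−e²sin²φ) = 6383459.290 m.
X = (N+h)·cosφ·cosλ = 4711618.898 m; Y = (N+h)·cosφ·sinλ = 2898834.004 m; Z = (N(1−e²)+h)·sinφ = 3163949.136 m.

X 4711618.9 m, Y 2898834.0 m, Z 3163949.1 m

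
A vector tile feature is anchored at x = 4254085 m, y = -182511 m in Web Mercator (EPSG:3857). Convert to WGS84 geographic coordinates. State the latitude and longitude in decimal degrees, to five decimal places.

R = 6378137 m. λ = x/R = 38.21509575°.
φ = 2·arctan(exp(y/R)) − 90° = 2·arctan(0.97179) − 90° = -1.63930051°.

lat -1.63930°, lon 38.21510°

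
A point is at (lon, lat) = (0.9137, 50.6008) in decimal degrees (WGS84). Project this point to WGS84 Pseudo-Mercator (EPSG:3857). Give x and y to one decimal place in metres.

Web Mercator is spherical with R = a = 6378137 m.
x = R·λ = 6378137 × 0.015947073 = 101712.619 m.
y = R·ln tan(π/4 + φ/2) = 6378137 × 1.027099504 = 6550981.348 m.

x 101712.6 m, y 6550981.3 m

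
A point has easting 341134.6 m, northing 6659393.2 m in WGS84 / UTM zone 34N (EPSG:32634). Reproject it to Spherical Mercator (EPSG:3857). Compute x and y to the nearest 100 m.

Unproject from UTM 34N (λ₀ = 21°) → φ = 60.04090035°, λ = 18.14769953°.
Web Mercator (R = 6378137 m): x = 2020192.670 m, y = 8408849.538 m.

x 2020200 m, y 8408800 m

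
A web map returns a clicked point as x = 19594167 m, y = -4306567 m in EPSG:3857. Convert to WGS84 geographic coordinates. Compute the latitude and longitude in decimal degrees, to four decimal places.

R = 6378137 m. λ = x/R = 176.01739696°.
φ = 2·arctan(exp(y/R)) − 90° = 2·arctan(0.50905) − 90° = -36.04319815°.

lat -36.0432°, lon 176.0174°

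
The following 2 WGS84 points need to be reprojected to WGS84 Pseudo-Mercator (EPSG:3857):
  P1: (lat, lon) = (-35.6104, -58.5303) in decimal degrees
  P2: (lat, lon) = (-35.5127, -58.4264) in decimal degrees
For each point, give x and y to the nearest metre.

P1: x -6515563 m, y -4247145 m; P2: x -6503997 m, y -4233775 m

Web Mercator: x = R·λ, y = R·ln tan(π/4+φ/2), R = 6378137 m.
P1 (-35.6104°, -58.5303°) → (-6515563.192, -4247144.590) m.
P2 (-35.5127°, -58.4264°) → (-6503997.097, -4233775.156) m.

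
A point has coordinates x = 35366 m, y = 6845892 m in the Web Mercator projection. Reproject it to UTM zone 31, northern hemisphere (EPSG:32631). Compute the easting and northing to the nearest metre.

E 316913 m, N 5792501 m

Web Mercator inverse (R = 6378137 m) → φ = 52.25240051°, λ = 0.31769818°.
UTM 31N forward: E = 316912.654 m, N = 5792501.311 m.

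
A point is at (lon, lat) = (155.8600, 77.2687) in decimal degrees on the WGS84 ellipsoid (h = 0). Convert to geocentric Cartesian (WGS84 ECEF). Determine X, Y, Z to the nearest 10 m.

WGS84: a = 6378137 m, e² = 0.006694380; N(φ) = a/√(1−e²sin²φ) = 6398546.536 m.
X = (N+h)·cosφ·cosλ = -1286790.560 m; Y = (N+h)·cosφ·sinλ = 576687.677 m; Z = (N(1−e²)+h)·sinφ = 6199452.593 m.

X -1286790 m, Y 576690 m, Z 6199450 m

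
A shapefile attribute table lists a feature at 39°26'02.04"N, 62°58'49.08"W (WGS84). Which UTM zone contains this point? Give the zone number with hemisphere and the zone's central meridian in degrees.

UTM zone = ⌊(λ + 180)/6⌋ + 1; -62.9803° ∈ [-66°, -60°) → zone 20.
Hemisphere: N (φ ≥ 0).
Central meridian λ₀ = 6×20 − 183 = -63°.

Zone 20N, central meridian -63°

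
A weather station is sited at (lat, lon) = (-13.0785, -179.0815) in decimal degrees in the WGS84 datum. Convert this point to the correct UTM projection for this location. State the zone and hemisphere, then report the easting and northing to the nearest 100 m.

Longitude -179.0815° lies in the 6° band [-180°, -174°), giving zone 1; latitude is south of the equator, so 1S.
Zone 1 central meridian λ₀ = 6×1 − 183 = -177°; Δλ = -2.0815°.
Transverse Mercator on WGS84 with k₀ = 0.9996 gives E = 274305.594 m, N = 8553255.244 m.

Zone 1S: E 274300 m, N 8553300 m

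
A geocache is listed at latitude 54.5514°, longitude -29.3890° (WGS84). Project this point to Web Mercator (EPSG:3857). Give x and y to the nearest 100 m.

x -3271600 m, y 7275300 m

Web Mercator is spherical with R = a = 6378137 m.
x = R·λ = 6378137 × -0.512934814 = -3271568.515 m.
y = R·ln tan(π/4 + φ/2) = 6378137 × 1.140659771 = 7275284.289 m.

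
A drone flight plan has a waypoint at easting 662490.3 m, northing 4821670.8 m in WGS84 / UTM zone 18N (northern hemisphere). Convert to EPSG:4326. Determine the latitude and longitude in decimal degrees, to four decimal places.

Zone 18N: λ₀ = -75°, k₀ = 0.9996, false easting 500000 m.
Meridian distance M = (N − FN)/k₀ = 4823600.2 m.
Inverse transverse Mercator on WGS84 gives φ = 43.53030031°, λ = -72.98910006°.

lat 43.5303°, lon -72.9891°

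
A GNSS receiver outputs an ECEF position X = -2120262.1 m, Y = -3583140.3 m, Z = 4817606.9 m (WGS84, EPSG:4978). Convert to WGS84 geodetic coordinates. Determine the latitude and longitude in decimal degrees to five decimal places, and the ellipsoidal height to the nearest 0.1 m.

λ = atan2(Y, X) = -120.61420039°; p = √(X²+Y²) = 4163460.8 m.
Bowring's method on WGS84 (a = 6378137 m, b = 6356752.314 m) gives φ = 49.35609994°, h = 1527.8497 m.

lat 49.35610°, lon -120.61420°, h 1527.8 m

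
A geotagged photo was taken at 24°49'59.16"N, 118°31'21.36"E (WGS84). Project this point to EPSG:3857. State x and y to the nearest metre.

x 13193875 m, y 2855259 m

Web Mercator is spherical with R = a = 6378137 m.
x = R·λ = 6378137 × 2.068609608 = 13193875.479 m.
y = R·ln tan(π/4 + φ/2) = 6378137 × 0.447663417 = 2855258.601 m.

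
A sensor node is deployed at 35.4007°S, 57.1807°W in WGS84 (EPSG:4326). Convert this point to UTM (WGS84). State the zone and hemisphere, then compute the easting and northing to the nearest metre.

Longitude -57.1807° lies in the 6° band [-60°, -54°), giving zone 21; latitude is south of the equator, so 21S.
Zone 21 central meridian λ₀ = 6×21 − 183 = -57°; Δλ = -0.1807°.
Transverse Mercator on WGS84 with k₀ = 0.9996 gives E = 483591.603 m, N = 6082504.368 m.

Zone 21S: E 483592 m, N 6082504 m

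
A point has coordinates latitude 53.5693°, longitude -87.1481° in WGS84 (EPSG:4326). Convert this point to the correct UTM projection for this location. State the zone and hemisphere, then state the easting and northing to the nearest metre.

Zone 16N: E 490192 m, N 5935614 m

Longitude -87.1481° lies in the 6° band [-90°, -84°), giving zone 16; latitude is north of the equator, so 16N.
Zone 16 central meridian λ₀ = 6×16 − 183 = -87°; Δλ = -0.1481°.
Transverse Mercator on WGS84 with k₀ = 0.9996 gives E = 490192.185 m, N = 5935613.702 m.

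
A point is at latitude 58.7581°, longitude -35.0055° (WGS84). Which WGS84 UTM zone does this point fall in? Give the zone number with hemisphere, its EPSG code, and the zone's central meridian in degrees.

Zone 25N (EPSG:32625), central meridian -33°

UTM zone = ⌊(λ + 180)/6⌋ + 1; -35.0055° ∈ [-36°, -30°) → zone 25.
Hemisphere: N (φ ≥ 0).
Central meridian λ₀ = 6×25 − 183 = -33°.
EPSG code: 32625.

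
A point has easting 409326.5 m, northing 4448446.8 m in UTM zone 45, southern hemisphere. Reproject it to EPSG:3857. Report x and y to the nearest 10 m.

x 9543630 m, y -6465230 m

Unproject from UTM 45S (λ₀ = 87°) → φ = -50.10929964°, λ = 85.73190011°.
Web Mercator (R = 6378137 m): x = 9543631.465 m, y = -6465226.174 m.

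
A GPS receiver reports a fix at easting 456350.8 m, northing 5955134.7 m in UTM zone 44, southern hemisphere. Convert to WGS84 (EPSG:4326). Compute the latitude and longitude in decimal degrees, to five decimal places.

lat -36.54820°, lon 80.51230°

Zone 44S: λ₀ = 81°, k₀ = 0.9996, false easting 500000 m, false northing 10000000 m.
Meridian distance M = (N − FN)/k₀ = -4046483.9 m.
Inverse transverse Mercator on WGS84 gives φ = -36.54820032°, λ = 80.51229968°.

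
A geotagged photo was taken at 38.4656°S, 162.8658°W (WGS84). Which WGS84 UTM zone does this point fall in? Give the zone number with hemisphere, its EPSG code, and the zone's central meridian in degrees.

Zone 3S (EPSG:32703), central meridian -165°

UTM zone = ⌊(λ + 180)/6⌋ + 1; -162.8658° ∈ [-168°, -162°) → zone 3.
Hemisphere: S (φ < 0).
Central meridian λ₀ = 6×3 − 183 = -165°.
EPSG code: 32703.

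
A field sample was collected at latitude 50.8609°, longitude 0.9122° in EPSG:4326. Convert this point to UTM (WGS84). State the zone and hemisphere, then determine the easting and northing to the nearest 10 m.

Longitude 0.9122° lies in the 6° band [0°, 6°), giving zone 31; latitude is north of the equator, so 31N.
Zone 31 central meridian λ₀ = 6×31 − 183 = 3°; Δλ = -2.0878°.
Transverse Mercator on WGS84 with k₀ = 0.9996 gives E = 353068.885 m, N = 5636433.374 m.

Zone 31N: E 353070 m, N 5636430 m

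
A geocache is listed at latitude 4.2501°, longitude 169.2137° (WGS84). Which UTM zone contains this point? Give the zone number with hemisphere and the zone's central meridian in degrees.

Zone 59N, central meridian 171°

UTM zone = ⌊(λ + 180)/6⌋ + 1; 169.2137° ∈ [168°, 174°) → zone 59.
Hemisphere: N (φ ≥ 0).
Central meridian λ₀ = 6×59 − 183 = 171°.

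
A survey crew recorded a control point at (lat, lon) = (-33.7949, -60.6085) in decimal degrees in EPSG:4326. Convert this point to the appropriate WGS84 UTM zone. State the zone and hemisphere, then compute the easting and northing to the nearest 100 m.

Longitude -60.6085° lies in the 6° band [-66°, -60°), giving zone 20; latitude is south of the equator, so 20S.
Zone 20 central meridian λ₀ = 6×20 − 183 = -63°; Δλ = +2.3915°.
Transverse Mercator on WGS84 with k₀ = 0.9996 gives E = 721403.914 m, N = 6258013.722 m.

Zone 20S: E 721400 m, N 6258000 m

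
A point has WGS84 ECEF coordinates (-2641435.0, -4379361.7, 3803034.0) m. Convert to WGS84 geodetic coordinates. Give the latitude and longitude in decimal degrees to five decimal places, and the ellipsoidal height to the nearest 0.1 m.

λ = atan2(Y, X) = -121.09649982°; p = √(X²+Y²) = 5114292.5 m.
Bowring's method on WGS84 (a = 6378137 m, b = 6356752.314 m) gives φ = 36.81919971°, h = 2810.106 m.

lat 36.81920°, lon -121.09650°, h 2810.1 m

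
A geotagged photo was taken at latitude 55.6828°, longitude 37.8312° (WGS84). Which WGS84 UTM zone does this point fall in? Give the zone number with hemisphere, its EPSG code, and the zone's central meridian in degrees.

Zone 37N (EPSG:32637), central meridian 39°

UTM zone = ⌊(λ + 180)/6⌋ + 1; 37.8312° ∈ [36°, 42°) → zone 37.
Hemisphere: N (φ ≥ 0).
Central meridian λ₀ = 6×37 − 183 = 39°.
EPSG code: 32637.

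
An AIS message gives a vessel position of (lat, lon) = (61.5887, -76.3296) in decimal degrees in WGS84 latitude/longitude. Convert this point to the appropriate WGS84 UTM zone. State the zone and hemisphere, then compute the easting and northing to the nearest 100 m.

Zone 18N: E 429400 m, N 6829100 m

Longitude -76.3296° lies in the 6° band [-78°, -72°), giving zone 18; latitude is north of the equator, so 18N.
Zone 18 central meridian λ₀ = 6×18 − 183 = -75°; Δλ = -1.3296°.
Transverse Mercator on WGS84 with k₀ = 0.9996 gives E = 429425.636 m, N = 6829082.588 m.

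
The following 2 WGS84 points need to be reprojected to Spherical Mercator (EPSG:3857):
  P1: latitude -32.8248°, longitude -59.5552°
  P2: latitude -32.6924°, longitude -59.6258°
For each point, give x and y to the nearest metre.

P1: x -6629655 m, y -3872072 m; P2: x -6637514 m, y -3854546 m

Web Mercator: x = R·λ, y = R·ln tan(π/4+φ/2), R = 6378137 m.
P1 (-32.8248°, -59.5552°) → (-6629654.538, -3872072.116) m.
P2 (-32.6924°, -59.6258°) → (-6637513.694, -3854546.021) m.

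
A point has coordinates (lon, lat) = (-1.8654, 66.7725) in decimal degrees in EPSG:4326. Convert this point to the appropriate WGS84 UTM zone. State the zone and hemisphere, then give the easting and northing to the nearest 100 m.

Zone 30N: E 549900 m, N 7406500 m

Longitude -1.8654° lies in the 6° band [-6°, 0°), giving zone 30; latitude is north of the equator, so 30N.
Zone 30 central meridian λ₀ = 6×30 − 183 = -3°; Δλ = +1.1346°.
Transverse Mercator on WGS84 with k₀ = 0.9996 gives E = 549930.963 m, N = 7406473.734 m.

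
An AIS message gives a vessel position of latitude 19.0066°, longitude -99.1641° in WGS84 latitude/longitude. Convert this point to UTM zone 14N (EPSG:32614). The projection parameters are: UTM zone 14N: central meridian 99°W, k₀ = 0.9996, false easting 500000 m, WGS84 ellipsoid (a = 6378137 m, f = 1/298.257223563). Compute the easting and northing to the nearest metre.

E 482729 m, N 2101566 m

Zone 14 central meridian λ₀ = 6×14 − 183 = -99°; Δλ = -0.1641°.
Transverse Mercator on WGS84 with k₀ = 0.9996 gives E = 482729.155 m, N = 2101565.782 m.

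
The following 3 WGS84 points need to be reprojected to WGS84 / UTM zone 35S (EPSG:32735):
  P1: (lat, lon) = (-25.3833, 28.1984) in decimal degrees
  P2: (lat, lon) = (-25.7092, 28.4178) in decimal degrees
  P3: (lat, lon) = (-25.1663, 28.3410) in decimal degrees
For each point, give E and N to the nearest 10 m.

P1: E 620560 m, N 7192070 m; P2: E 642250 m, N 7155760 m; P3: E 635150 m, N 7215970 m

UTM zone 35S: λ₀ = 27°, k₀ = 0.9996.
P1 (-25.3833°, 28.1984°) → (620557.929, 7192068.371) m.
P2 (-25.7092°, 28.4178°) → (642246.748, 7155756.193) m.
P3 (-25.1663°, 28.3410°) → (635145.144, 7215965.262) m.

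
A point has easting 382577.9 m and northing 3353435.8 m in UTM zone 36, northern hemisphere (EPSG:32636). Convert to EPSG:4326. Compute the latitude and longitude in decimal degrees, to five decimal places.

lat 30.30700°, lon 31.77880°

Zone 36N: λ₀ = 33°, k₀ = 0.9996, false easting 500000 m.
Meridian distance M = (N − FN)/k₀ = 3354777.7 m.
Inverse transverse Mercator on WGS84 gives φ = 30.30700022°, λ = 31.77879990°.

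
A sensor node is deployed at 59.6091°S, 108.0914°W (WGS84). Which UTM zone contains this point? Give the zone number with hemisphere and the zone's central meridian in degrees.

Zone 12S, central meridian -111°

UTM zone = ⌊(λ + 180)/6⌋ + 1; -108.0914° ∈ [-114°, -108°) → zone 12.
Hemisphere: S (φ < 0).
Central meridian λ₀ = 6×12 − 183 = -111°.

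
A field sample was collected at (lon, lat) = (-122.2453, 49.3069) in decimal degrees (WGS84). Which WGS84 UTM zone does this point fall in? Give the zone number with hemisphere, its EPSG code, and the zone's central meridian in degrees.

UTM zone = ⌊(λ + 180)/6⌋ + 1; -122.2453° ∈ [-126°, -120°) → zone 10.
Hemisphere: N (φ ≥ 0).
Central meridian λ₀ = 6×10 − 183 = -123°.
EPSG code: 32610.

Zone 10N (EPSG:32610), central meridian -123°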